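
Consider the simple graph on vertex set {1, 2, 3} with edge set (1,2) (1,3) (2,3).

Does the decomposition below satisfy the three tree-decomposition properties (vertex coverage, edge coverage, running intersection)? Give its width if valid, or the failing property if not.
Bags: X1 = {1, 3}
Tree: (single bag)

A tree decomposition must satisfy three properties: every vertex lies in some bag; for every edge, both endpoints lie together in some bag; and for every vertex, the bags containing it form a connected subtree. Here vertex 2 appears in no bag, so the decomposition is invalid.

No — vertex 2 appears in no bag.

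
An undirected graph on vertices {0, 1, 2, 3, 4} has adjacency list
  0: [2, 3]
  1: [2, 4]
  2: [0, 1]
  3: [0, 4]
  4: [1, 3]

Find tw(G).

2

A width-2 tree decomposition is:
Bags: B1 = {1, 3, 4}  B2 = {0, 1, 3}  B3 = {0, 1, 2}
Tree: B1–B2, B2–B3
Each bag holds 3 vertices, so the decomposition has width 2, which upper-bounds the treewidth. Since 1–4–3–0–2–1 is a cycle in G, G is not acyclic. Forests are exactly the graphs of treewidth ≤ 1, so tw(G) ≥ 2. Therefore the treewidth is 2.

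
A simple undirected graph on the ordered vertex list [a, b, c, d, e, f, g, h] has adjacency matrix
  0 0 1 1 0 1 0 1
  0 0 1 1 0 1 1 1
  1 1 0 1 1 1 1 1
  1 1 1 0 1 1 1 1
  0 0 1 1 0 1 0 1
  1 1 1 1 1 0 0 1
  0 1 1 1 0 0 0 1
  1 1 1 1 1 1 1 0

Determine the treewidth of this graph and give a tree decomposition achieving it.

Treewidth 4.
One such decomposition:
Bags: B1 = {b, c, d, f, h}  B2 = {a, c, d, f, h}  B3 = {c, d, e, f, h}  B4 = {b, c, d, g, h}
Tree: B1–B2, B1–B3, B1–B4

Every bag has size at most 5, so the width is 5 − 1 = 4 and tw(G) ≤ 4. Conversely, {b, c, d, g, h} is a clique of size 5, and the vertices of any clique must share a bag in every tree decomposition; so some bag has ≥ 5 vertices and tw(G) ≥ 4. Therefore the treewidth is 4.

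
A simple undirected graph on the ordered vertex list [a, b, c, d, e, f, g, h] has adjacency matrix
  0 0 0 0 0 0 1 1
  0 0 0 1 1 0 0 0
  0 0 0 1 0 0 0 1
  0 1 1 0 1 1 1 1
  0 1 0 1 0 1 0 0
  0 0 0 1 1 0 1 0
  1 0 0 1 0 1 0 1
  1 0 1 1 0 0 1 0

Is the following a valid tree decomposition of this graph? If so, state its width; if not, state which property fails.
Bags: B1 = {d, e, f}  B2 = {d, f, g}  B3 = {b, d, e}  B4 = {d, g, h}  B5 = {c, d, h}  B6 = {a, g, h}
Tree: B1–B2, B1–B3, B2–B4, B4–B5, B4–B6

Yes; width 2.

Every vertex of G appears in some bag (union = {a, b, c, d, e, f, g, h}); every edge is covered by a bag; and for each vertex v the set of bags containing v is connected in the bag tree. The decomposition is therefore valid. The largest bag has 3 vertices, so the width is 2.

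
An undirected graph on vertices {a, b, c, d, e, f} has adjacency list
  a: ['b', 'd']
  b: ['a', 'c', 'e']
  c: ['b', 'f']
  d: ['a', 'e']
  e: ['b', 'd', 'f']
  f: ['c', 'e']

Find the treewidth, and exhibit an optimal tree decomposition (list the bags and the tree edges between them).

Treewidth 2.
One optimal decomposition is:
Bags: B1 = {a, b, d}  B2 = {b, d, e}  B3 = {b, c, e}  B4 = {c, e, f}
Tree: B1–B2, B2–B3, B3–B4

The largest bag has 3 vertices, giving width 2; this decomposition certifies tw(G) ≤ 2. For the lower bound, G contains the cycle a–d–e–b–a, so G is not a forest; only forests have treewidth ≤ 1, hence tw(G) ≥ 2. The upper and lower bounds meet at 2, so that is the treewidth.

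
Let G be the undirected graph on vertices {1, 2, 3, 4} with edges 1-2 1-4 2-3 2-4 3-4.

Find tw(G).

A width-2 tree decomposition is:
Bags: B1 = {1, 2, 4}  B2 = {2, 3, 4}
Tree: B1–B2
Every bag has size at most 3, so the width is 3 − 1 = 2 and tw(G) ≤ 2. Conversely, {1, 2, 4} is a clique of size 3, and the vertices of any clique must share a bag in every tree decomposition; so some bag has ≥ 3 vertices and tw(G) ≥ 2. Combining the bounds, tw(G) = 2.

2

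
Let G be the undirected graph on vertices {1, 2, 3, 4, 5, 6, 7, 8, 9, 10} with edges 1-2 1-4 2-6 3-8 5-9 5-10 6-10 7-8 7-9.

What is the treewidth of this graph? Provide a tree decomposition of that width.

Treewidth 1.
Bags: B1 = {3, 8}  B2 = {7, 8}  B3 = {7, 9}  B4 = {5, 9}  B5 = {5, 10}  B6 = {6, 10}  B7 = {2, 6}  B8 = {1, 2}  B9 = {1, 4}
Tree: B1–B2, B2–B3, B3–B4, B4–B5, B5–B6, B6–B7, B7–B8, B8–B9

Every bag has size at most 2, so the width is 2 − 1 = 1 and tw(G) ≤ 1. Any graph with an edge has treewidth ≥ 1, and G has the edge 3–8. Combining the bounds, tw(G) = 1.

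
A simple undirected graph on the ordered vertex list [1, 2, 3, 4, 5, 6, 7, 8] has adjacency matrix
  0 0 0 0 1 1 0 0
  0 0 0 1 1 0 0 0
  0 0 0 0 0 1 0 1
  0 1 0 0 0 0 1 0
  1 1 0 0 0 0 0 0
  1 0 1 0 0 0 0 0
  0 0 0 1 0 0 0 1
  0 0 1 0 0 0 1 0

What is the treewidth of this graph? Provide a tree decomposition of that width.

Every bag has size at most 3, so the width is 3 − 1 = 2 and tw(G) ≤ 2. The edges 5–2–4–7–8–3–6–1–5 form a cycle, so G is not a tree and its treewidth is at least 2. Therefore the treewidth is 2.

Treewidth 2.
Bags: B1 = {2, 4, 5}  B2 = {4, 5, 7}  B3 = {5, 7, 8}  B4 = {3, 5, 8}  B5 = {3, 5, 6}  B6 = {1, 5, 6}
Tree: B1–B2, B2–B3, B3–B4, B4–B5, B5–B6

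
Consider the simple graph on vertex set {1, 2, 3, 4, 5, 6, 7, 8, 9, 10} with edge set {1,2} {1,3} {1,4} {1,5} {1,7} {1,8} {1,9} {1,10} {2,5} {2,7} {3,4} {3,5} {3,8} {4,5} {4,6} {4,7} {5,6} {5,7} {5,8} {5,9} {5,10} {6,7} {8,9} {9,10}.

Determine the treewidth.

3

A width-3 tree decomposition is:
Bags: B1 = {1, 3, 4, 5}  B2 = {1, 3, 5, 8}  B3 = {1, 4, 5, 7}  B4 = {4, 5, 6, 7}  B5 = {1, 5, 8, 9}  B6 = {1, 5, 9, 10}  B7 = {1, 2, 5, 7}
Tree: B1–B2, B1–B3, B3–B4, B2–B5, B5–B6, B3–B7
Every bag has size at most 4, so the width is 4 − 1 = 3 and tw(G) ≤ 3. Conversely, {1, 2, 5, 7} is a clique of size 4, and the vertices of any clique must share a bag in every tree decomposition; so some bag has ≥ 4 vertices and tw(G) ≥ 3. Combining the bounds, tw(G) = 3.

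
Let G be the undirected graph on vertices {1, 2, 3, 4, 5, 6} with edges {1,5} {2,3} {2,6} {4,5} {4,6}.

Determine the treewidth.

1

A width-1 tree decomposition is:
Bags: B1 = {2, 3}  B2 = {2, 6}  B3 = {4, 6}  B4 = {4, 5}  B5 = {1, 5}
Tree: B1–B2, B2–B3, B3–B4, B4–B5
Each bag holds 2 vertices, so the decomposition has width 1, which upper-bounds the treewidth. Any graph with an edge has treewidth ≥ 1, and G has the edge 3–2. The upper and lower bounds meet at 1, so that is the treewidth.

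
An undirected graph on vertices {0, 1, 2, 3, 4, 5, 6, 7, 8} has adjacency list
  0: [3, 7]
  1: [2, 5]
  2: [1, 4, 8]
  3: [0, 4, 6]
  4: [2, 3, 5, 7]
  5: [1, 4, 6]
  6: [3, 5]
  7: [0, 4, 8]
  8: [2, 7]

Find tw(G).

A width-3 tree decomposition is:
Bags: B1 = {1, 2, 5, 6}  B2 = {2, 4, 5, 6}  B3 = {2, 3, 4, 6}  B4 = {2, 3, 4, 8}  B5 = {3, 4, 7, 8}  B6 = {0, 3, 7, 8}
Tree: B1–B2, B2–B3, B3–B4, B4–B5, B5–B6
Each bag holds 4 vertices, so the decomposition has width 3, which upper-bounds the treewidth. For the lower bound: the 4 vertex sets {1,5,6}, {2}, {4}, {0,3,7,8} are disjoint, each induces a connected subgraph, and every pair is joined by at least one edge of G. Contracting each set to a single vertex therefore yields K_{4} as a minor, and since treewidth is minor-monotone, tw(G) ≥ tw(K_{4}) = 3. Hence tw(G) = 3 exactly.

3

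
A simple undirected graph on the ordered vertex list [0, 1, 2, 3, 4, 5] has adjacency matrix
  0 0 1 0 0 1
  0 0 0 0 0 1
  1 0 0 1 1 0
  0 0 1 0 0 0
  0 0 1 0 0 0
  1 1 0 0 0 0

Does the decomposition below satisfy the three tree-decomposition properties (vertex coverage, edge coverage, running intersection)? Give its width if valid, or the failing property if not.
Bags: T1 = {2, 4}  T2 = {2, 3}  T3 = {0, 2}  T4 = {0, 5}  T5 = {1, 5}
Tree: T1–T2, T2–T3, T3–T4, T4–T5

Yes; width 1.

Vertex coverage: the bags together contain {0, 1, 2, 3, 4, 5}, the full vertex set. Edge coverage: each edge of G has both endpoints in at least one bag. Running intersection: for every vertex, the bags containing it form a connected subtree. All three properties hold, so this is a valid tree decomposition of width max|bag| − 1 = 1, and hence tw(G) ≤ 1.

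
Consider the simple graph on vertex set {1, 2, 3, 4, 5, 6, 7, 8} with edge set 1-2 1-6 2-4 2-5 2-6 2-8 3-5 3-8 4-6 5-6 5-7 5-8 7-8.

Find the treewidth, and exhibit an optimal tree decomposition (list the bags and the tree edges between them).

Treewidth 2.
Bags: B1 = {2, 5, 6}  B2 = {2, 5, 8}  B3 = {2, 4, 6}  B4 = {1, 2, 6}  B5 = {3, 5, 8}  B6 = {5, 7, 8}
Tree: B1–B2, B1–B3, B3–B4, B2–B5, B5–B6

Every bag has size at most 3, so the width is 3 − 1 = 2 and tw(G) ≤ 2. Conversely, {2, 5, 8} is a clique of size 3, and the vertices of any clique must share a bag in every tree decomposition; so some bag has ≥ 3 vertices and tw(G) ≥ 2. Combining the bounds, tw(G) = 2.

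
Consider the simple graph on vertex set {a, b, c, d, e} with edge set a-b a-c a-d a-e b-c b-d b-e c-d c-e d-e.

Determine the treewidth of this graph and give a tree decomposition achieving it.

Treewidth 4.
Bags: B1 = {a, b, c, d, e}
Tree: (single bag)

A single bag containing all 5 vertices is trivially a valid decomposition of width 4. For the lower bound, the 5 vertices {a, b, c, d, e} are pairwise adjacent, and any tree decomposition puts a clique entirely inside one bag — forcing width ≥ 4. Combining the bounds, tw(G) = 4.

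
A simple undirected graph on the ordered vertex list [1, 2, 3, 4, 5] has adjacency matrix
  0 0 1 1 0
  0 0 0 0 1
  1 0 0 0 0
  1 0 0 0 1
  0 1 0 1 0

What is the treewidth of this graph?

A width-1 tree decomposition is:
Bags: B1 = {1, 3}  B2 = {1, 4}  B3 = {4, 5}  B4 = {2, 5}
Tree: B1–B2, B2–B3, B3–B4
The largest bag has 2 vertices, giving width 1; this decomposition certifies tw(G) ≤ 1. Any graph with an edge has treewidth ≥ 1, and G has the edge 3–1. Therefore the treewidth is 1.

1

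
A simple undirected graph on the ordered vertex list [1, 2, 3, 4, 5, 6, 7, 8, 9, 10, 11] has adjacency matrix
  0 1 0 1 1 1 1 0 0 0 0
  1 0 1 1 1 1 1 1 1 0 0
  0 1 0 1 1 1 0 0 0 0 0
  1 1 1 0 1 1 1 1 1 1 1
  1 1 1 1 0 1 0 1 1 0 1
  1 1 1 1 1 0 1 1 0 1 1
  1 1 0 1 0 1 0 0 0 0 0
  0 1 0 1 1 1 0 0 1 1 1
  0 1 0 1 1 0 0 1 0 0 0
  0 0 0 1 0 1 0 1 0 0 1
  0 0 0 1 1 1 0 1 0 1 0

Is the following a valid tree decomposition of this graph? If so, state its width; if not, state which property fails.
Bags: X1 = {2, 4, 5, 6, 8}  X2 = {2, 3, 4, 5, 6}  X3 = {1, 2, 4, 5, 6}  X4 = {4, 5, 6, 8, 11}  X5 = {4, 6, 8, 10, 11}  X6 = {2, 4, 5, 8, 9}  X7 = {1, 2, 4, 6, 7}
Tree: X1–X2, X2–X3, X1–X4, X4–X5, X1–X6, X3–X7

Yes; width 4.

Vertex coverage: the bags together contain {1, 2, 3, 4, 5, 6, 7, 8, 9, 10, 11}, the full vertex set. Edge coverage: each edge of G has both endpoints in at least one bag. Running intersection: for every vertex, the bags containing it form a connected subtree. All three properties hold, so this is a valid tree decomposition of width max|bag| − 1 = 4, and hence tw(G) ≤ 4.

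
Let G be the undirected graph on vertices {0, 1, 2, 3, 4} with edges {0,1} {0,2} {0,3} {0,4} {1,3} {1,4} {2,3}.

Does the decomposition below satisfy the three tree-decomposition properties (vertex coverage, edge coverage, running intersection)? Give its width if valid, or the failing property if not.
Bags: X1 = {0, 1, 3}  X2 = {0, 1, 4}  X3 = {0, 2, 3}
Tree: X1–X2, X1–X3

Vertex coverage: the bags together contain {0, 1, 2, 3, 4}, the full vertex set. Edge coverage: each edge of G has both endpoints in at least one bag. Running intersection: for every vertex, the bags containing it form a connected subtree. All three properties hold, so this is a valid tree decomposition of width max|bag| − 1 = 2, and hence tw(G) ≤ 2.

Yes; width 2.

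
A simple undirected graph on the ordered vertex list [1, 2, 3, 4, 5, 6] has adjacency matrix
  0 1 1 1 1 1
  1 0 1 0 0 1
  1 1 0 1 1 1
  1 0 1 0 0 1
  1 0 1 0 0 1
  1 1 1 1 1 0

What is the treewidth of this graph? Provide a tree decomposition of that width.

Each bag holds 4 vertices, so the decomposition has width 3, which upper-bounds the treewidth. For the lower bound, the 4 vertices {1, 2, 3, 6} are pairwise adjacent, and any tree decomposition puts a clique entirely inside one bag — forcing width ≥ 3. Hence tw(G) = 3 exactly.

Treewidth 3.
One such decomposition:
Bags: B1 = {1, 3, 4, 6}  B2 = {1, 2, 3, 6}  B3 = {1, 3, 5, 6}
Tree: B1–B2, B1–B3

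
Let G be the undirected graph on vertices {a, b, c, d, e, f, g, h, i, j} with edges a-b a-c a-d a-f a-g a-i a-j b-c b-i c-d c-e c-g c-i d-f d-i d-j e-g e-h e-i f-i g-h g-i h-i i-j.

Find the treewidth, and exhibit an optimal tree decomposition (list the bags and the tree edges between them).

Treewidth 3.
Bags: B1 = {a, d, i, j}  B2 = {a, c, d, i}  B3 = {a, c, g, i}  B4 = {c, e, g, i}  B5 = {a, b, c, i}  B6 = {a, d, f, i}  B7 = {e, g, h, i}
Tree: B1–B2, B2–B3, B3–B4, B3–B5, B2–B6, B4–B7

Every bag has size at most 4, so the width is 4 − 1 = 3 and tw(G) ≤ 3. For the lower bound, the 4 vertices {e, g, h, i} are pairwise adjacent, and any tree decomposition puts a clique entirely inside one bag — forcing width ≥ 3. The upper and lower bounds meet at 3, so that is the treewidth.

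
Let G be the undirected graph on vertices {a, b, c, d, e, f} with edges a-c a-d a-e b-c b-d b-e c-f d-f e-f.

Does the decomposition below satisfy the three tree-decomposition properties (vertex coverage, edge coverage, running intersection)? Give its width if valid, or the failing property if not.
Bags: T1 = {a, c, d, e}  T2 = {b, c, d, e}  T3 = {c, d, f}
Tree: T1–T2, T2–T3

A tree decomposition must satisfy three properties: every vertex lies in some bag; for every edge, both endpoints lie together in some bag; and for every vertex, the bags containing it form a connected subtree. Here edge (e,f) lies in no bag, so the decomposition is invalid.

No — edge (e,f) lies in no bag.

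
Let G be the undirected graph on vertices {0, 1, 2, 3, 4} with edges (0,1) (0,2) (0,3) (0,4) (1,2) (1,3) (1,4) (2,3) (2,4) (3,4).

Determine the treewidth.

A width-4 tree decomposition is:
Bags: B1 = {0, 1, 2, 3, 4}
Tree: (single bag)
A single bag containing all 5 vertices is trivially a valid decomposition of width 4. For the lower bound, the 5 vertices {0, 1, 2, 3, 4} are pairwise adjacent, and any tree decomposition puts a clique entirely inside one bag — forcing width ≥ 4. Hence tw(G) = 4 exactly.

4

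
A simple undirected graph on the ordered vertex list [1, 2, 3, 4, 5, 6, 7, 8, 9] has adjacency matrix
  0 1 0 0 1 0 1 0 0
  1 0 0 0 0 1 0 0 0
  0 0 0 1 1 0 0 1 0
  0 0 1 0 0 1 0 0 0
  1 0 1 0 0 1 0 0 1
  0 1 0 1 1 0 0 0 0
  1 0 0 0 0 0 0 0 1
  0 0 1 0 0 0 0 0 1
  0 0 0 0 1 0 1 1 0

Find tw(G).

A width-3 tree decomposition is:
Bags: B1 = {3, 4, 8, 9}  B2 = {3, 4, 5, 9}  B3 = {4, 5, 6, 9}  B4 = {5, 6, 7, 9}  B5 = {1, 5, 6, 7}  B6 = {1, 2, 6, 7}
Tree: B1–B2, B2–B3, B3–B4, B4–B5, B5–B6
The largest bag has 4 vertices, giving width 3; this decomposition certifies tw(G) ≤ 3. For the lower bound: the 4 vertex sets {3,4,8}, {9}, {5}, {1,2,6,7} are disjoint, each induces a connected subgraph, and every pair is joined by at least one edge of G. Contracting each set to a single vertex therefore yields K_{4} as a minor, and since treewidth is minor-monotone, tw(G) ≥ tw(K_{4}) = 3. Therefore the treewidth is 3.

3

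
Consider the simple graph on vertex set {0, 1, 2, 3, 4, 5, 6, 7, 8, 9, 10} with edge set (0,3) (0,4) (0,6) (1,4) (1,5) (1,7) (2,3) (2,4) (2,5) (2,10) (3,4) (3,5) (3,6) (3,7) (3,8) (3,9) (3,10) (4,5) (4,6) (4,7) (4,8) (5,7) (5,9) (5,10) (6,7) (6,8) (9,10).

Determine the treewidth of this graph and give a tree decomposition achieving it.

Every bag has size at most 4, so the width is 4 − 1 = 3 and tw(G) ≤ 3. On the other hand G contains the 4-clique {1, 4, 5, 7}. A clique must lie in a single bag of any decomposition, so no decomposition can have width below 3. Therefore the treewidth is 3.

Treewidth 3.
One such decomposition:
Bags: B1 = {2, 3, 4, 5}  B2 = {3, 4, 5, 7}  B3 = {3, 4, 6, 7}  B4 = {1, 4, 5, 7}  B5 = {2, 3, 5, 10}  B6 = {3, 5, 9, 10}  B7 = {3, 4, 6, 8}  B8 = {0, 3, 4, 6}
Tree: B1–B2, B2–B3, B2–B4, B1–B5, B5–B6, B3–B7, B3–B8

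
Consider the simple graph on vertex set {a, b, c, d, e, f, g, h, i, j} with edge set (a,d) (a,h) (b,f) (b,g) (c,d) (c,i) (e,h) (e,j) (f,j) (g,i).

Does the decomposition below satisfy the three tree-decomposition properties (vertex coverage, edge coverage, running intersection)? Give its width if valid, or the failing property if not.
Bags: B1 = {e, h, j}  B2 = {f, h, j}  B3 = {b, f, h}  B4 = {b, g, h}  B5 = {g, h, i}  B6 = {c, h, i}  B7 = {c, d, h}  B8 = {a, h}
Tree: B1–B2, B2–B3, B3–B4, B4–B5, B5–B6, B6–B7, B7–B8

No — edge (d,a) lies in no bag.

A tree decomposition must satisfy three properties: every vertex lies in some bag; for every edge, both endpoints lie together in some bag; and for every vertex, the bags containing it form a connected subtree. Here edge (d,a) lies in no bag, so the decomposition is invalid.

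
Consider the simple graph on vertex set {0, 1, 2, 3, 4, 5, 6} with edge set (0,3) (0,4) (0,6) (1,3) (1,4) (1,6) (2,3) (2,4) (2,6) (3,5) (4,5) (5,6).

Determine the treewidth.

3

A width-3 tree decomposition is:
Bags: B1 = {0, 3, 4, 6}  B2 = {3, 4, 5, 6}  B3 = {1, 3, 4, 6}  B4 = {2, 3, 4, 6}
Tree: B1–B2, B2–B3, B3–B4
Every bag has size at most 4, so the width is 4 − 1 = 3 and tw(G) ≤ 3. For the lower bound: the 4 vertex sets {0,4}, {3,5}, {6}, {1} are disjoint, each induces a connected subgraph, and every pair is joined by at least one edge of G. Contracting each set to a single vertex therefore yields K_{4} as a minor, and since treewidth is minor-monotone, tw(G) ≥ tw(K_{4}) = 3. Therefore the treewidth is 3.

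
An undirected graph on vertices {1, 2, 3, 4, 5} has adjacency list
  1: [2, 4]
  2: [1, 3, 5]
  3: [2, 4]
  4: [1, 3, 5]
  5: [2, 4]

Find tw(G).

A width-2 tree decomposition is:
Bags: B1 = {2, 4, 5}  B2 = {2, 3, 4}  B3 = {1, 2, 4}
Tree: B1–B2, B2–B3
Each bag holds 3 vertices, so the decomposition has width 2, which upper-bounds the treewidth. Since 5–4–3–2–5 is a cycle in G, G is not acyclic. Forests are exactly the graphs of treewidth ≤ 1, so tw(G) ≥ 2. Hence tw(G) = 2 exactly.

2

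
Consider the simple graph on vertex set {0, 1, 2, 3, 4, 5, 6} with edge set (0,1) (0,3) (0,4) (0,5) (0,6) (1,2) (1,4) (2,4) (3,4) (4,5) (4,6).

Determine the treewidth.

2

A width-2 tree decomposition is:
Bags: B1 = {0, 4, 6}  B2 = {0, 1, 4}  B3 = {0, 4, 5}  B4 = {0, 3, 4}  B5 = {1, 2, 4}
Tree: B1–B2, B1–B3, B2–B4, B2–B5
Each bag holds 3 vertices, so the decomposition has width 2, which upper-bounds the treewidth. On the other hand G contains the 3-clique {0, 1, 4}. A clique must lie in a single bag of any decomposition, so no decomposition can have width below 2. Combining the bounds, tw(G) = 2.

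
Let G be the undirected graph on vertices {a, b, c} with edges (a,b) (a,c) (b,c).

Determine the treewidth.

A width-2 tree decomposition is:
Bags: B1 = {a, b, c}
Tree: (single bag)
A single bag containing all 3 vertices is trivially a valid decomposition of width 2. Conversely, {a, b, c} is a clique of size 3, and the vertices of any clique must share a bag in every tree decomposition; so some bag has ≥ 3 vertices and tw(G) ≥ 2. Combining the bounds, tw(G) = 2.

2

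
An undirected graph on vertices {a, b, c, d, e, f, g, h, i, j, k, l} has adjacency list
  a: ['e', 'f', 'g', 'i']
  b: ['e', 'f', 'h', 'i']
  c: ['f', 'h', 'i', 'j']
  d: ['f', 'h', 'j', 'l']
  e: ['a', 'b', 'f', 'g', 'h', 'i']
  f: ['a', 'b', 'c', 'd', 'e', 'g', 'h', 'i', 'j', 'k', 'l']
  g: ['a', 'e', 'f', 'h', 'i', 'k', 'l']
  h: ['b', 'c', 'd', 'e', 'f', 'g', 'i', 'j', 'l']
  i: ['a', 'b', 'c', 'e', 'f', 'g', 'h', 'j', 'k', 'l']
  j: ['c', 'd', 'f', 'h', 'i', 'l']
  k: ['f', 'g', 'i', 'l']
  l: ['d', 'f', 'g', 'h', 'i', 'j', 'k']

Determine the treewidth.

A width-4 tree decomposition is:
Bags: B1 = {e, f, g, h, i}  B2 = {f, g, h, i, l}  B3 = {f, g, i, k, l}  B4 = {f, h, i, j, l}  B5 = {c, f, h, i, j}  B6 = {a, e, f, g, i}  B7 = {d, f, h, j, l}  B8 = {b, e, f, h, i}
Tree: B1–B2, B2–B3, B2–B4, B4–B5, B1–B6, B4–B7, B1–B8
The largest bag has 5 vertices, giving width 4; this decomposition certifies tw(G) ≤ 4. Conversely, {d, f, h, j, l} is a clique of size 5, and the vertices of any clique must share a bag in every tree decomposition; so some bag has ≥ 5 vertices and tw(G) ≥ 4. Combining the bounds, tw(G) = 4.

4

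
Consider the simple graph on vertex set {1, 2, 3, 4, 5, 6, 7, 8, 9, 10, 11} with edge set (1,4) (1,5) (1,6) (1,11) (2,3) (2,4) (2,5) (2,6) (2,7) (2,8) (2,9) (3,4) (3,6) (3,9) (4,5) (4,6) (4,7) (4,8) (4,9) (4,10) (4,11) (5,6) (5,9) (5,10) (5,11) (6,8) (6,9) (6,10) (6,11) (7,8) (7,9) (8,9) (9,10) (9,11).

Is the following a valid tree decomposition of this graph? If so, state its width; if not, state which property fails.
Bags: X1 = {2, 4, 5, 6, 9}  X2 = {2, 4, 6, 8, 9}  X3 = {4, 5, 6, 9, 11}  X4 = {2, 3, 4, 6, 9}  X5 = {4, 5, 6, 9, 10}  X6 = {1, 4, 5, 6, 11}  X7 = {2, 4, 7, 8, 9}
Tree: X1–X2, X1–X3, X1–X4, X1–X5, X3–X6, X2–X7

Yes; width 4.

Checking the three conditions: (i) the bags cover all of {1, 2, 3, 4, 5, 6, 7, 8, 9, 10, 11}; (ii) for each edge, some bag contains both endpoints; (iii) the bags containing any fixed vertex form a subtree. All hold, so the decomposition is valid with width 5 − 1 = 4.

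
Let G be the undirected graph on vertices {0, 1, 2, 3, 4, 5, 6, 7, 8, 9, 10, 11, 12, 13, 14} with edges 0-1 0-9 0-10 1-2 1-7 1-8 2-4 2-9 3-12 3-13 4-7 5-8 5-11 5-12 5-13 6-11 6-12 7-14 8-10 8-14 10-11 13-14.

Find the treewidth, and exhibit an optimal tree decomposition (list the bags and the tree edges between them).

Treewidth 3.
Bags: B1 = {0, 2, 4, 9}  B2 = {0, 1, 2, 4}  B3 = {0, 1, 4, 7}  B4 = {0, 1, 7, 10}  B5 = {1, 7, 8, 10}  B6 = {7, 8, 10, 14}  B7 = {8, 10, 11, 14}  B8 = {5, 8, 11, 14}  B9 = {5, 11, 13, 14}  B10 = {5, 6, 11, 13}  B11 = {5, 6, 12, 13}  B12 = {3, 6, 12, 13}
Tree: B1–B2, B2–B3, B3–B4, B4–B5, B5–B6, B6–B7, B7–B8, B8–B9, B9–B10, B10–B11, B11–B12

The largest bag has 4 vertices, giving width 3; this decomposition certifies tw(G) ≤ 3. For the lower bound: the 4 vertex sets {2,4,9}, {0}, {1}, {7,8,10,14} are disjoint, each induces a connected subgraph, and every pair is joined by at least one edge of G. Contracting each set to a single vertex therefore yields K_{4} as a minor, and since treewidth is minor-monotone, tw(G) ≥ tw(K_{4}) = 3. Combining the bounds, tw(G) = 3.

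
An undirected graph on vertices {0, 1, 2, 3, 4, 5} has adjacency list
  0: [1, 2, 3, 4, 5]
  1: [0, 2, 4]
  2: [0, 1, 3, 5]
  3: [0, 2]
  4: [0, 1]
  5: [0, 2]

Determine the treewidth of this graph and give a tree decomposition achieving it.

The largest bag has 3 vertices, giving width 2; this decomposition certifies tw(G) ≤ 2. On the other hand G contains the 3-clique {0, 1, 2}. A clique must lie in a single bag of any decomposition, so no decomposition can have width below 2. Combining the bounds, tw(G) = 2.

Treewidth 2.
Bags: B1 = {0, 1, 2}  B2 = {0, 2, 5}  B3 = {0, 1, 4}  B4 = {0, 2, 3}
Tree: B1–B2, B1–B3, B1–B4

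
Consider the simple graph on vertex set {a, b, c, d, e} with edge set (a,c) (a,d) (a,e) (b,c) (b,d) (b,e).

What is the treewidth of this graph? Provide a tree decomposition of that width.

Each bag holds 3 vertices, so the decomposition has width 2, which upper-bounds the treewidth. For the lower bound, G contains the cycle a–c–b–d–a, so G is not a forest; only forests have treewidth ≤ 1, hence tw(G) ≥ 2. Therefore the treewidth is 2.

Treewidth 2.
One optimal decomposition is:
Bags: B1 = {a, b, c}  B2 = {a, b, d}  B3 = {a, b, e}
Tree: B1–B2, B2–B3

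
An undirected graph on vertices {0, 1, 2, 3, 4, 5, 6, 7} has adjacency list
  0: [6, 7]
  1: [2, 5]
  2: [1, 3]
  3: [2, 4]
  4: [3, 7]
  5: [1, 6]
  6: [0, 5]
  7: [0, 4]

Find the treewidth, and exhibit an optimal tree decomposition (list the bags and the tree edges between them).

Treewidth 2.
Bags: B1 = {1, 2, 5}  B2 = {2, 5, 6}  B3 = {0, 2, 6}  B4 = {0, 2, 7}  B5 = {2, 4, 7}  B6 = {2, 3, 4}
Tree: B1–B2, B2–B3, B3–B4, B4–B5, B5–B6

Each bag holds 3 vertices, so the decomposition has width 2, which upper-bounds the treewidth. For the lower bound, G contains the cycle 2–1–5–6–0–7–4–3–2, so G is not a forest; only forests have treewidth ≤ 1, hence tw(G) ≥ 2. Therefore the treewidth is 2.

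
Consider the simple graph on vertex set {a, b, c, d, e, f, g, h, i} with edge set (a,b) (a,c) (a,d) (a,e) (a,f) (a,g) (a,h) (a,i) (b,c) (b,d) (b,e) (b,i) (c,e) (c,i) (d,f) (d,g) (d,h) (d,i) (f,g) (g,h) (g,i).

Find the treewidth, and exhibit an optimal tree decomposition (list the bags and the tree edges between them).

Treewidth 3.
One such decomposition:
Bags: B1 = {a, b, d, i}  B2 = {a, d, g, i}  B3 = {a, d, g, h}  B4 = {a, b, c, i}  B5 = {a, d, f, g}  B6 = {a, b, c, e}
Tree: B1–B2, B2–B3, B1–B4, B2–B5, B4–B6

The largest bag has 4 vertices, giving width 3; this decomposition certifies tw(G) ≤ 3. For the lower bound, the 4 vertices {a, d, g, h} are pairwise adjacent, and any tree decomposition puts a clique entirely inside one bag — forcing width ≥ 3. Combining the bounds, tw(G) = 3.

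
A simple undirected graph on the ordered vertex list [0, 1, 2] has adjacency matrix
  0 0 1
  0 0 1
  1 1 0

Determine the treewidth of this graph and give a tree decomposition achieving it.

Each bag holds 2 vertices, so the decomposition has width 1, which upper-bounds the treewidth. G has an edge, so its treewidth is at least 1. Hence tw(G) = 1 exactly.

Treewidth 1.
One such decomposition:
Bags: B1 = {1, 2}  B2 = {0, 2}
Tree: B1–B2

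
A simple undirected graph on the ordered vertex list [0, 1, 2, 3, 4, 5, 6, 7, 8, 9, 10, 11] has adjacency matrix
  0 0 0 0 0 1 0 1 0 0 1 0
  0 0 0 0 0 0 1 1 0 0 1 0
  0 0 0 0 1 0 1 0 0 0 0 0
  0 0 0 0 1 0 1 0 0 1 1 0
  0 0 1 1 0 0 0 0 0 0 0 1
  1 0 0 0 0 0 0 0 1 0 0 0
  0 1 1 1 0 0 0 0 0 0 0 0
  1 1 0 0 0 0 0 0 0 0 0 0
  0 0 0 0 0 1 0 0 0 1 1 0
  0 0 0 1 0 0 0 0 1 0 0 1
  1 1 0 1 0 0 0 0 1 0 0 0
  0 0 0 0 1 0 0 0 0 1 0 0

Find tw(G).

3

A width-3 tree decomposition is:
Bags: B1 = {2, 4, 6, 11}  B2 = {3, 4, 6, 11}  B3 = {3, 6, 9, 11}  B4 = {1, 3, 6, 9}  B5 = {1, 3, 9, 10}  B6 = {1, 8, 9, 10}  B7 = {1, 7, 8, 10}  B8 = {0, 7, 8, 10}  B9 = {0, 5, 7, 8}
Tree: B1–B2, B2–B3, B3–B4, B4–B5, B5–B6, B6–B7, B7–B8, B8–B9
Every bag has size at most 4, so the width is 4 − 1 = 3 and tw(G) ≤ 3. For the lower bound: the 4 vertex sets {2,4,11}, {6}, {3}, {1,8,9,10} are disjoint, each induces a connected subgraph, and every pair is joined by at least one edge of G. Contracting each set to a single vertex therefore yields K_{4} as a minor, and since treewidth is minor-monotone, tw(G) ≥ tw(K_{4}) = 3. Therefore the treewidth is 3.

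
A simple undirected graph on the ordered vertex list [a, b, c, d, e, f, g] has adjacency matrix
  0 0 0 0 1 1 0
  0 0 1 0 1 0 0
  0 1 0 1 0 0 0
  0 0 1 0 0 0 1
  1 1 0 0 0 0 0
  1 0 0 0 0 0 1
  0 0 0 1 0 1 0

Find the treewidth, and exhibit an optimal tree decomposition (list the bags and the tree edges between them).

Treewidth 2.
Bags: B1 = {d, f, g}  B2 = {a, d, f}  B3 = {a, d, e}  B4 = {b, d, e}  B5 = {b, c, d}
Tree: B1–B2, B2–B3, B3–B4, B4–B5

Each bag holds 3 vertices, so the decomposition has width 2, which upper-bounds the treewidth. The edges d–g–f–a–e–b–c–d form a cycle, so G is not a tree and its treewidth is at least 2. The upper and lower bounds meet at 2, so that is the treewidth.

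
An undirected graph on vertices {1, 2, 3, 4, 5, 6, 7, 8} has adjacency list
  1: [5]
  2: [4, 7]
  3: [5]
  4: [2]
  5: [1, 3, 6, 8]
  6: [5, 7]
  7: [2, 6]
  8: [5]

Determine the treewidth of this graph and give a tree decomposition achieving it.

The largest bag has 2 vertices, giving width 1; this decomposition certifies tw(G) ≤ 1. Any graph with an edge has treewidth ≥ 1, and G has the edge 5–3. Hence tw(G) = 1 exactly.

Treewidth 1.
One optimal decomposition is:
Bags: B1 = {3, 5}  B2 = {5, 6}  B3 = {6, 7}  B4 = {5, 8}  B5 = {1, 5}  B6 = {2, 7}  B7 = {2, 4}
Tree: B1–B2, B2–B3, B2–B4, B4–B5, B3–B6, B6–B7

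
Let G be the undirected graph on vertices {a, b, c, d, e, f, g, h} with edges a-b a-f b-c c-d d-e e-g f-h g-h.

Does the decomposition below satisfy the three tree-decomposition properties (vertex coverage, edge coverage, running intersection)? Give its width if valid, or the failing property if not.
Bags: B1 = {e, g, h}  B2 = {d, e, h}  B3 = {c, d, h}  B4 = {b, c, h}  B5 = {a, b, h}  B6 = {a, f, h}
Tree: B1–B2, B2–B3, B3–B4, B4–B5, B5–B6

Checking the three conditions: (i) the bags cover all of {a, b, c, d, e, f, g, h}; (ii) for each edge, some bag contains both endpoints; (iii) the bags containing any fixed vertex form a subtree. All hold, so the decomposition is valid with width 3 − 1 = 2.

Yes; width 2.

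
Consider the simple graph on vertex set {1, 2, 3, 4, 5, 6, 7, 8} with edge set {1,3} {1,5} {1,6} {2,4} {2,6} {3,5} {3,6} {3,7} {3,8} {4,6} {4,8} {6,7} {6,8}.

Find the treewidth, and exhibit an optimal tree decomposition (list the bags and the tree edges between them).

Every bag has size at most 3, so the width is 3 − 1 = 2 and tw(G) ≤ 2. For the lower bound, the 3 vertices {1, 3, 5} are pairwise adjacent, and any tree decomposition puts a clique entirely inside one bag — forcing width ≥ 2. Therefore the treewidth is 2.

Treewidth 2.
Bags: B1 = {2, 4, 6}  B2 = {4, 6, 8}  B3 = {3, 6, 8}  B4 = {3, 6, 7}  B5 = {1, 3, 6}  B6 = {1, 3, 5}
Tree: B1–B2, B2–B3, B3–B4, B4–B5, B5–B6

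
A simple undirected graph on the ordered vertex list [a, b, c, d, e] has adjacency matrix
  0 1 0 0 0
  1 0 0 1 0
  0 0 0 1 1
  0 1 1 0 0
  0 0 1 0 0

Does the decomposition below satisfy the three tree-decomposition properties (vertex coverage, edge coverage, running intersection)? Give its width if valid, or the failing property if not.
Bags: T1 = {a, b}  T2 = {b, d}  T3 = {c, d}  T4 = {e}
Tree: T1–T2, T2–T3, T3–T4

No — edge (c,e) lies in no bag.

A tree decomposition must satisfy three properties: every vertex lies in some bag; for every edge, both endpoints lie together in some bag; and for every vertex, the bags containing it form a connected subtree. Here edge (c,e) lies in no bag, so the decomposition is invalid.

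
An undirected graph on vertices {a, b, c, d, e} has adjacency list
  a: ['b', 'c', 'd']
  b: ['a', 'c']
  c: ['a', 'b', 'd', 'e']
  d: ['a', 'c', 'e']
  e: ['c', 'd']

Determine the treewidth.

2

A width-2 tree decomposition is:
Bags: B1 = {a, c, d}  B2 = {c, d, e}  B3 = {a, b, c}
Tree: B1–B2, B1–B3
Each bag holds 3 vertices, so the decomposition has width 2, which upper-bounds the treewidth. Conversely, {c, d, e} is a clique of size 3, and the vertices of any clique must share a bag in every tree decomposition; so some bag has ≥ 3 vertices and tw(G) ≥ 2. Therefore the treewidth is 2.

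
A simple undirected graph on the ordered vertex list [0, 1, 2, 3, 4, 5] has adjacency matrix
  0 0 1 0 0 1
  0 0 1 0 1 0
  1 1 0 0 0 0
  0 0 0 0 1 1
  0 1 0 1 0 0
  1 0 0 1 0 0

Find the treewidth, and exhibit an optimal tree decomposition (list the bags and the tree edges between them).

Every bag has size at most 3, so the width is 3 − 1 = 2 and tw(G) ≤ 2. Since 4–1–2–0–5–3–4 is a cycle in G, G is not acyclic. Forests are exactly the graphs of treewidth ≤ 1, so tw(G) ≥ 2. Therefore the treewidth is 2.

Treewidth 2.
One optimal decomposition is:
Bags: B1 = {1, 2, 4}  B2 = {0, 2, 4}  B3 = {0, 4, 5}  B4 = {3, 4, 5}
Tree: B1–B2, B2–B3, B3–B4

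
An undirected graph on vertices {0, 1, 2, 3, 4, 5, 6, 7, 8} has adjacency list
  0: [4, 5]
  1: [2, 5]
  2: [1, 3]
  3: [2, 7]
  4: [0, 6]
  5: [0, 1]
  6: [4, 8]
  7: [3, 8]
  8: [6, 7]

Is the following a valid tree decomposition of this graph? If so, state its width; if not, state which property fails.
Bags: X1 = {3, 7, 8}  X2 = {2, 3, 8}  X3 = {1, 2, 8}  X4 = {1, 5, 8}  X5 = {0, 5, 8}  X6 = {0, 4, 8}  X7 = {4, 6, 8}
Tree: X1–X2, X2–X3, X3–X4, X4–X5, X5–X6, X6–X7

Yes; width 2.

Vertex coverage: the bags together contain {0, 1, 2, 3, 4, 5, 6, 7, 8}, the full vertex set. Edge coverage: each edge of G has both endpoints in at least one bag. Running intersection: for every vertex, the bags containing it form a connected subtree. All three properties hold, so this is a valid tree decomposition of width max|bag| − 1 = 2, and hence tw(G) ≤ 2.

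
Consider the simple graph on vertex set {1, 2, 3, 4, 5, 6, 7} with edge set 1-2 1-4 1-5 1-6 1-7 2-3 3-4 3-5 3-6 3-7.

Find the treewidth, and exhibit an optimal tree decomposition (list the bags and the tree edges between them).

Treewidth 2.
Bags: B1 = {1, 3, 6}  B2 = {1, 3, 4}  B3 = {1, 3, 5}  B4 = {1, 2, 3}  B5 = {1, 3, 7}
Tree: B1–B2, B2–B3, B3–B4, B4–B5

Each bag holds 3 vertices, so the decomposition has width 2, which upper-bounds the treewidth. Since 3–6–1–4–3 is a cycle in G, G is not acyclic. Forests are exactly the graphs of treewidth ≤ 1, so tw(G) ≥ 2. The upper and lower bounds meet at 2, so that is the treewidth.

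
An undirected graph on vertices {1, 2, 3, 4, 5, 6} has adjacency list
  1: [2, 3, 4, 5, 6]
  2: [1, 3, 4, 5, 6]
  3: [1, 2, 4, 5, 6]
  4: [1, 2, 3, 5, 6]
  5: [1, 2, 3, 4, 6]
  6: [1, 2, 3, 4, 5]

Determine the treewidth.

5

A width-5 tree decomposition is:
Bags: B1 = {1, 2, 3, 4, 5, 6}
Tree: (single bag)
A single bag containing all 6 vertices is trivially a valid decomposition of width 5. Conversely, {1, 2, 3, 4, 5, 6} is a clique of size 6, and the vertices of any clique must share a bag in every tree decomposition; so some bag has ≥ 6 vertices and tw(G) ≥ 5. Combining the bounds, tw(G) = 5.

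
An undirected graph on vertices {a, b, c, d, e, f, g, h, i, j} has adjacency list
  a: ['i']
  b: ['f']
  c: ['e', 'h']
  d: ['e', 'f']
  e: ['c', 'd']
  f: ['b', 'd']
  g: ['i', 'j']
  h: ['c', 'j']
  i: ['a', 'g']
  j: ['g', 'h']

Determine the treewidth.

1

A width-1 tree decomposition is:
Bags: B1 = {a, i}  B2 = {g, i}  B3 = {g, j}  B4 = {h, j}  B5 = {c, h}  B6 = {c, e}  B7 = {d, e}  B8 = {d, f}  B9 = {b, f}
Tree: B1–B2, B2–B3, B3–B4, B4–B5, B5–B6, B6–B7, B7–B8, B8–B9
The largest bag has 2 vertices, giving width 1; this decomposition certifies tw(G) ≤ 1. Since G has at least one edge (e.g. a–i), it is not an edgeless graph, so tw(G) ≥ 1. The upper and lower bounds meet at 1, so that is the treewidth.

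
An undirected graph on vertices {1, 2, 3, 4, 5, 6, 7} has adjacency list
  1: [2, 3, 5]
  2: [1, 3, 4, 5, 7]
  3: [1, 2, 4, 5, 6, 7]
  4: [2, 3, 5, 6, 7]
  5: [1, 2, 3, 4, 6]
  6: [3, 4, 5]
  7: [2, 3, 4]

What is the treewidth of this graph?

A width-3 tree decomposition is:
Bags: B1 = {1, 2, 3, 5}  B2 = {2, 3, 4, 5}  B3 = {3, 4, 5, 6}  B4 = {2, 3, 4, 7}
Tree: B1–B2, B2–B3, B2–B4
The largest bag has 4 vertices, giving width 3; this decomposition certifies tw(G) ≤ 3. For the lower bound, the 4 vertices {1, 2, 3, 5} are pairwise adjacent, and any tree decomposition puts a clique entirely inside one bag — forcing width ≥ 3. Hence tw(G) = 3 exactly.

3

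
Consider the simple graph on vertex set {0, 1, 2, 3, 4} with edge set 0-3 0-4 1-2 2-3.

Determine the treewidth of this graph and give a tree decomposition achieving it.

Every bag has size at most 2, so the width is 2 − 1 = 1 and tw(G) ≤ 1. Since G has at least one edge (e.g. 4–0), it is not an edgeless graph, so tw(G) ≥ 1. Combining the bounds, tw(G) = 1.

Treewidth 1.
Bags: B1 = {0, 4}  B2 = {0, 3}  B3 = {2, 3}  B4 = {1, 2}
Tree: B1–B2, B2–B3, B3–B4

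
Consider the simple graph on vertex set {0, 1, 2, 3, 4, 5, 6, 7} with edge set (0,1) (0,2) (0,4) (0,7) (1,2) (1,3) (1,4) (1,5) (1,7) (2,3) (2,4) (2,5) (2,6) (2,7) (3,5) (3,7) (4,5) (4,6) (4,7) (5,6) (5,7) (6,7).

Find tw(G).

A width-4 tree decomposition is:
Bags: B1 = {0, 1, 2, 4, 7}  B2 = {1, 2, 4, 5, 7}  B3 = {2, 4, 5, 6, 7}  B4 = {1, 2, 3, 5, 7}
Tree: B1–B2, B2–B3, B2–B4
Each bag holds 5 vertices, so the decomposition has width 4, which upper-bounds the treewidth. On the other hand G contains the 5-clique {1, 2, 3, 5, 7}. A clique must lie in a single bag of any decomposition, so no decomposition can have width below 4. Therefore the treewidth is 4.

4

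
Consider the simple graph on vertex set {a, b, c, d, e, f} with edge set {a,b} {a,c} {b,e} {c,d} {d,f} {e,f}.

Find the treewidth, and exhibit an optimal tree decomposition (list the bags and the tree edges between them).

The largest bag has 3 vertices, giving width 2; this decomposition certifies tw(G) ≤ 2. Since b–a–c–d–f–e–b is a cycle in G, G is not acyclic. Forests are exactly the graphs of treewidth ≤ 1, so tw(G) ≥ 2. Hence tw(G) = 2 exactly.

Treewidth 2.
One such decomposition:
Bags: B1 = {a, b, c}  B2 = {b, c, d}  B3 = {b, d, f}  B4 = {b, e, f}
Tree: B1–B2, B2–B3, B3–B4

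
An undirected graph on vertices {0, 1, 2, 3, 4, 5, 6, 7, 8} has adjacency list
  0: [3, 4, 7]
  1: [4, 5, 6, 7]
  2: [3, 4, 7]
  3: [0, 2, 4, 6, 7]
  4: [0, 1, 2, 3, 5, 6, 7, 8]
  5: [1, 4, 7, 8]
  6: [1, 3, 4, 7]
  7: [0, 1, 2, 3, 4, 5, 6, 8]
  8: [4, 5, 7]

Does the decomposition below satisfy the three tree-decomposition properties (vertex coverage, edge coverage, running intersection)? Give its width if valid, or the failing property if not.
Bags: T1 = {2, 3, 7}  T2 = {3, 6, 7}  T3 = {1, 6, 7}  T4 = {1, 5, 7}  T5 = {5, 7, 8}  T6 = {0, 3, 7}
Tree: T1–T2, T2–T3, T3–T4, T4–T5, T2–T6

A tree decomposition must satisfy three properties: every vertex lies in some bag; for every edge, both endpoints lie together in some bag; and for every vertex, the bags containing it form a connected subtree. Here vertex 4 appears in no bag, so the decomposition is invalid.

No — vertex 4 appears in no bag.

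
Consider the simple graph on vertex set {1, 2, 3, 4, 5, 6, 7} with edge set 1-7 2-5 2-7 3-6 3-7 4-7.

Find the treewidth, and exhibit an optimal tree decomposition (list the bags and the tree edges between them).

Treewidth 1.
Bags: B1 = {2, 7}  B2 = {3, 7}  B3 = {3, 6}  B4 = {1, 7}  B5 = {2, 5}  B6 = {4, 7}
Tree: B1–B2, B2–B3, B1–B4, B1–B5, B2–B6

Each bag holds 2 vertices, so the decomposition has width 1, which upper-bounds the treewidth. Any graph with an edge has treewidth ≥ 1, and G has the edge 2–7. Combining the bounds, tw(G) = 1.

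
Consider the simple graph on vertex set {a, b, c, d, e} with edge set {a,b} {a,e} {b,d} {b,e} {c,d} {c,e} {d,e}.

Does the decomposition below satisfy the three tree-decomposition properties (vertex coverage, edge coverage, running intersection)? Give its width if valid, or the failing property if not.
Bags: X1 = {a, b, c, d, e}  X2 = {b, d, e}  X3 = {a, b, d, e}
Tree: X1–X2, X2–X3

No — bags containing vertex a are not connected in the tree.

A tree decomposition must satisfy three properties: every vertex lies in some bag; for every edge, both endpoints lie together in some bag; and for every vertex, the bags containing it form a connected subtree. Here bags containing vertex a are not connected in the tree, so the decomposition is invalid.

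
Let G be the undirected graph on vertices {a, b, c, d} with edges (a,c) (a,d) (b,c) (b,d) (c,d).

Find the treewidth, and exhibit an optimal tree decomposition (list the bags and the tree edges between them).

The largest bag has 3 vertices, giving width 2; this decomposition certifies tw(G) ≤ 2. On the other hand G contains the 3-clique {a, c, d}. A clique must lie in a single bag of any decomposition, so no decomposition can have width below 2. The upper and lower bounds meet at 2, so that is the treewidth.

Treewidth 2.
Bags: B1 = {b, c, d}  B2 = {a, c, d}
Tree: B1–B2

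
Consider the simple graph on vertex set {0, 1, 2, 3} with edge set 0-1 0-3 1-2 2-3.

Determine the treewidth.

2

A width-2 tree decomposition is:
Bags: B1 = {1, 2, 3}  B2 = {0, 1, 3}
Tree: B1–B2
Every bag has size at most 3, so the width is 3 − 1 = 2 and tw(G) ≤ 2. The edges 1–2–3–0–1 form a cycle, so G is not a tree and its treewidth is at least 2. The upper and lower bounds meet at 2, so that is the treewidth.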